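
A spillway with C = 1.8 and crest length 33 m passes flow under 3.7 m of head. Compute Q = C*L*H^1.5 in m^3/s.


Q = 1.8 * 33 * 3.7^1.5 = 422.7553 m^3/s


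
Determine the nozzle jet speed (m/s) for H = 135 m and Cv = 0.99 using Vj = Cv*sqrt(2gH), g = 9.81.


Vj = 0.99 * sqrt(2*9.81*135) = 50.9509 m/s


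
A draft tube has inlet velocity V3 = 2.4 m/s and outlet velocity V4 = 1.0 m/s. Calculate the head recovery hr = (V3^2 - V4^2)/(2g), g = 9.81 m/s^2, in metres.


hr = (2.4^2 - 1.0^2) / (2*9.81) = 0.2426 m


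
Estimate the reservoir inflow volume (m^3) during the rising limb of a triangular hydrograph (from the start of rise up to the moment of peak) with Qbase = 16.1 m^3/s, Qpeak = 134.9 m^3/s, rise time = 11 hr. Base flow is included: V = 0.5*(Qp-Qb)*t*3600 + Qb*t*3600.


V = 0.5*(134.9 - 16.1)*11*3600 + 16.1*11*3600 = 2.9898e+06 m^3


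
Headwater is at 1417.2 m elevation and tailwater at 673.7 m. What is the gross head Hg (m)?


Hg = 1417.2 - 673.7 = 743.5000 m


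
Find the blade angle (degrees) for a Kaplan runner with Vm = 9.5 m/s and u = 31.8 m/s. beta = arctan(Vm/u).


beta = arctan(9.5 / 31.8) = 16.6331 degrees


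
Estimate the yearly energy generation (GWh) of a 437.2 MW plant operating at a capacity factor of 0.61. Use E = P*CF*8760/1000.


E = 437.2 * 0.61 * 8760 / 1000 = 2336.2219 GWh


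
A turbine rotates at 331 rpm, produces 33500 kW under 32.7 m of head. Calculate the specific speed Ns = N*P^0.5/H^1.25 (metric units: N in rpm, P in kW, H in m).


Ns = 331 * 33500^0.5 / 32.7^1.25 = 774.7574


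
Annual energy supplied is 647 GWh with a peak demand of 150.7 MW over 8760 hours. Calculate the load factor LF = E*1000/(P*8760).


LF = 647 * 1000 / (150.7 * 8760) = 0.4901


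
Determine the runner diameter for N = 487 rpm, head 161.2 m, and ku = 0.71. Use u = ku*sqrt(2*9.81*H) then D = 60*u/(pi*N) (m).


u = 0.71 * sqrt(2*9.81*161.2) = 39.9292 m/s
D = 60 * 39.9292 / (pi * 487) = 1.5659 m


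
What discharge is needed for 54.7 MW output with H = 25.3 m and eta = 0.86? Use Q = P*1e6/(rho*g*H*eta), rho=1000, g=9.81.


Q = 54.7 * 1e6 / (1000 * 9.81 * 25.3 * 0.86) = 256.2709 m^3/s


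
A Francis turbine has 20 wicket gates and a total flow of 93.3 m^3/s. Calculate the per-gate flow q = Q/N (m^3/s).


q = 93.3 / 20 = 4.6650 m^3/s


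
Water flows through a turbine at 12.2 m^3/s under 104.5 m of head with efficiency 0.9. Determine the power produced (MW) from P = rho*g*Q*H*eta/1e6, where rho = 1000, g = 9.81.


P = 1000 * 9.81 * 12.2 * 104.5 * 0.9 / 1e6 = 11.2561 MW


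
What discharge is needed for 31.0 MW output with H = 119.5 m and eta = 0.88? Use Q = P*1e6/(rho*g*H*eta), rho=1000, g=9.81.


Q = 31.0 * 1e6 / (1000 * 9.81 * 119.5 * 0.88) = 30.0498 m^3/s


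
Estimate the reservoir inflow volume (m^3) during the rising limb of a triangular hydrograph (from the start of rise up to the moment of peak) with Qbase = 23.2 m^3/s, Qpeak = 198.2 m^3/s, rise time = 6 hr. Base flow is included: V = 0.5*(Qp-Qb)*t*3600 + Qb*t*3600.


V = 0.5*(198.2 - 23.2)*6*3600 + 23.2*6*3600 = 2.3911e+06 m^3


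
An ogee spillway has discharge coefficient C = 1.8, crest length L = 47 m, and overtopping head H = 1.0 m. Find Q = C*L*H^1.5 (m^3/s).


Q = 1.8 * 47 * 1.0^1.5 = 84.6000 m^3/s


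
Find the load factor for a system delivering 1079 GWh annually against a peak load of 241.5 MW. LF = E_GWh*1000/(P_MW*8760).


LF = 1079 * 1000 / (241.5 * 8760) = 0.5100


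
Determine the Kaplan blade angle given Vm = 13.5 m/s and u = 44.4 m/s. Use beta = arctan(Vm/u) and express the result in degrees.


beta = arctan(13.5 / 44.4) = 16.9121 degrees


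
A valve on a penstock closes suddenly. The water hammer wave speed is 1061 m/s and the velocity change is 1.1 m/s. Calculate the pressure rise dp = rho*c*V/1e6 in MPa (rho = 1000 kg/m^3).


dp = 1000 * 1061 * 1.1 / 1e6 = 1.1671 MPa


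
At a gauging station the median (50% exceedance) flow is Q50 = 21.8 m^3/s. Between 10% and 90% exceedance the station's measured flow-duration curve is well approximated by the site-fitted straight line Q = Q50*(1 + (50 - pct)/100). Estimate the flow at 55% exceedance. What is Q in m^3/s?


Q = 21.8 * (1 + (50 - 55)/100) = 20.7100 m^3/s


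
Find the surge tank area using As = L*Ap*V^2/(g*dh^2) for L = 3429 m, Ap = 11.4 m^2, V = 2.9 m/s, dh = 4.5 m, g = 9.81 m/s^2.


As = 3429 * 11.4 * 2.9^2 / (9.81 * 4.5^2) = 1654.9097 m^2


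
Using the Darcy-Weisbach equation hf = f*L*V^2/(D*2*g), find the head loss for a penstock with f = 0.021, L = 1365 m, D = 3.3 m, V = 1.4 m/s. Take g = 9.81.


hf = 0.021 * 1365 * 1.4^2 / (3.3 * 2 * 9.81) = 0.8678 m


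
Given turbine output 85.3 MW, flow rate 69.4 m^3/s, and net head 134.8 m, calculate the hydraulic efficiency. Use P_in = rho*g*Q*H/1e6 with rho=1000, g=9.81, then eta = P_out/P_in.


P_in = 1000 * 9.81 * 69.4 * 134.8 / 1e6 = 91.7737 MW
eta = 85.3 / 91.7737 = 0.9295


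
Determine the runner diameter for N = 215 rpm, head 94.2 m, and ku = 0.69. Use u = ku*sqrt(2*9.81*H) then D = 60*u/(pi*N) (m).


u = 0.69 * sqrt(2*9.81*94.2) = 29.6636 m/s
D = 60 * 29.6636 / (pi * 215) = 2.6350 m


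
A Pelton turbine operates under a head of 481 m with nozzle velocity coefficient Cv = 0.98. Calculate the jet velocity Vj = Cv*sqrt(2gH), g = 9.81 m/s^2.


Vj = 0.98 * sqrt(2*9.81*481) = 95.2024 m/s


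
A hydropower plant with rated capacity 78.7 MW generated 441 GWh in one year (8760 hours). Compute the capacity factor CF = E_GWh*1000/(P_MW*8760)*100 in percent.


CF = 441 * 1000 / (78.7 * 8760) * 100 = 63.9676 %


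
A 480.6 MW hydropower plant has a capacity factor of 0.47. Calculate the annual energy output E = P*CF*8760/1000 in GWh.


E = 480.6 * 0.47 * 8760 / 1000 = 1978.7263 GWh


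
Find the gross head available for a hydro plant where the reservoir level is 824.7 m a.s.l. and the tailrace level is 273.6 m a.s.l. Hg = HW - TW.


Hg = 824.7 - 273.6 = 551.1000 m


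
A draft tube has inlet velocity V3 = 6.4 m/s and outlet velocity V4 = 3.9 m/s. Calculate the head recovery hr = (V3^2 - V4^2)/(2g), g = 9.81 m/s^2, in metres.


hr = (6.4^2 - 3.9^2) / (2*9.81) = 1.3124 m


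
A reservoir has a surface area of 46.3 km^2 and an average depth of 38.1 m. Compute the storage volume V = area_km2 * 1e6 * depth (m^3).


V = 46.3 * 1e6 * 38.1 = 1.7640e+09 m^3


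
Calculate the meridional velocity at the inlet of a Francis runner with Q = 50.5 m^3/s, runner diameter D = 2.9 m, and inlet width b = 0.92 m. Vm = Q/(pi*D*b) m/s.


Vm = 50.5 / (pi * 2.9 * 0.92) = 6.0250 m/s


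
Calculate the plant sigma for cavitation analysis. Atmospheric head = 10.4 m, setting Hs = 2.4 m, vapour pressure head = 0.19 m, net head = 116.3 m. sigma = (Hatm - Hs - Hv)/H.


sigma = (10.4 - 2.4 - 0.19) / 116.3 = 0.0672


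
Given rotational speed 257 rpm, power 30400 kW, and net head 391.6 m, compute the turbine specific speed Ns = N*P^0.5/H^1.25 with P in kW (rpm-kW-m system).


Ns = 257 * 30400^0.5 / 391.6^1.25 = 25.7227


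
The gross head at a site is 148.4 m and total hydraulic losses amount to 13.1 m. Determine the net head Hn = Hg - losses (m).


Hn = 148.4 - 13.1 = 135.3000 m


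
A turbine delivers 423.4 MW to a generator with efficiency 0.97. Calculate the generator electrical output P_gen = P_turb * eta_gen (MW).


P_gen = 423.4 * 0.97 = 410.6980 MW


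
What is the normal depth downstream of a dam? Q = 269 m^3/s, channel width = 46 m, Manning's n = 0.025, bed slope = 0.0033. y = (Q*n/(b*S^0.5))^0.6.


y = (269 * 0.025 / (46 * 0.0033^0.5))^0.6 = 1.7515 m


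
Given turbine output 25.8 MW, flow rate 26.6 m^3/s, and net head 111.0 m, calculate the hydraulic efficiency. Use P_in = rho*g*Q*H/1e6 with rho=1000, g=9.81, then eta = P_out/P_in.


P_in = 1000 * 9.81 * 26.6 * 111.0 / 1e6 = 28.9650 MW
eta = 25.8 / 28.9650 = 0.8907


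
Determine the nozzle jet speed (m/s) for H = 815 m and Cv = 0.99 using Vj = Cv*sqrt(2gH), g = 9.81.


Vj = 0.99 * sqrt(2*9.81*815) = 125.1882 m/s


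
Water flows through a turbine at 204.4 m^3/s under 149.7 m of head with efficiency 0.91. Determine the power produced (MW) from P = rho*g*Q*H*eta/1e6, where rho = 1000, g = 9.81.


P = 1000 * 9.81 * 204.4 * 149.7 * 0.91 / 1e6 = 273.1575 MW


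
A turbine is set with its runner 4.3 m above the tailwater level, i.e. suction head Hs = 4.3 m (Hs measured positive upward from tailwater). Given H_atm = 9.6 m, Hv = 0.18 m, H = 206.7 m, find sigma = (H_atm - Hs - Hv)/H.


sigma = (9.6 - 4.3 - 0.18) / 206.7 = 0.0248


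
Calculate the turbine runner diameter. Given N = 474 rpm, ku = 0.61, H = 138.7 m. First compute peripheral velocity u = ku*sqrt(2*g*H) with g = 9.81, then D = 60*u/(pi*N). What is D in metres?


u = 0.61 * sqrt(2*9.81*138.7) = 31.8213 m/s
D = 60 * 31.8213 / (pi * 474) = 1.2822 m


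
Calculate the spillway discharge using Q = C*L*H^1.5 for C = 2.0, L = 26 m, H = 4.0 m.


Q = 2.0 * 26 * 4.0^1.5 = 416.0000 m^3/s


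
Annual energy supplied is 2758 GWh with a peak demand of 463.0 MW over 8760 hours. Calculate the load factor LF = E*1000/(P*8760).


LF = 2758 * 1000 / (463.0 * 8760) = 0.6800


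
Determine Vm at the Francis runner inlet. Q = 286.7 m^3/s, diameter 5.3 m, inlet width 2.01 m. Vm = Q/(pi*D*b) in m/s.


Vm = 286.7 / (pi * 5.3 * 2.01) = 8.5665 m/s


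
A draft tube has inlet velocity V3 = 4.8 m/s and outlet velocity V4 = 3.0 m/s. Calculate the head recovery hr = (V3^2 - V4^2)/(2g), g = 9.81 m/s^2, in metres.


hr = (4.8^2 - 3.0^2) / (2*9.81) = 0.7156 m


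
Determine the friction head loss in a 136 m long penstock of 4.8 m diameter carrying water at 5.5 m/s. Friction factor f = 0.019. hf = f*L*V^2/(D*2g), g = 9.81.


hf = 0.019 * 136 * 5.5^2 / (4.8 * 2 * 9.81) = 0.8300 m


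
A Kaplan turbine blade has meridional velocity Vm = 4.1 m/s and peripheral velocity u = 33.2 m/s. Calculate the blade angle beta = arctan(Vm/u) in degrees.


beta = arctan(4.1 / 33.2) = 7.0400 degrees


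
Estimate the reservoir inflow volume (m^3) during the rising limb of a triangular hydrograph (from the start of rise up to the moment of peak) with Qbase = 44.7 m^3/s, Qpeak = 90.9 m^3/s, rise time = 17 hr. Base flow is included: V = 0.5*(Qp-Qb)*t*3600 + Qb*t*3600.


V = 0.5*(90.9 - 44.7)*17*3600 + 44.7*17*3600 = 4.1494e+06 m^3


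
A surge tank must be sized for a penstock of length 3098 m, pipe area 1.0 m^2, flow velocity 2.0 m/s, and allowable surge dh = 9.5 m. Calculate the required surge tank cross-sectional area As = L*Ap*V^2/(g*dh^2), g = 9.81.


As = 3098 * 1.0 * 2.0^2 / (9.81 * 9.5^2) = 13.9967 m^2


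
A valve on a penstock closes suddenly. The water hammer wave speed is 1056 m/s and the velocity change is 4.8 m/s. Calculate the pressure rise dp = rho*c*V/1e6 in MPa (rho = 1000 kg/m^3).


dp = 1000 * 1056 * 4.8 / 1e6 = 5.0688 MPa


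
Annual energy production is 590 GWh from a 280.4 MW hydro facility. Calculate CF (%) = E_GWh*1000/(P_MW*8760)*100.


CF = 590 * 1000 / (280.4 * 8760) * 100 = 24.0198 %


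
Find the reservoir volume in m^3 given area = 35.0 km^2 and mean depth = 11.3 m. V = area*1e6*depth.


V = 35.0 * 1e6 * 11.3 = 3.9550e+08 m^3


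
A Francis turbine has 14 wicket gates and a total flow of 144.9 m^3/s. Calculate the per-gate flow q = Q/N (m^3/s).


q = 144.9 / 14 = 10.3500 m^3/s


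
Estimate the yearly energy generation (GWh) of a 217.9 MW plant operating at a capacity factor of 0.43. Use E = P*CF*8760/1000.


E = 217.9 * 0.43 * 8760 / 1000 = 820.7857 GWh


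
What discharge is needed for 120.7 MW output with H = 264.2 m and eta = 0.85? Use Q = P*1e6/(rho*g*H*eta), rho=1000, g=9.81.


Q = 120.7 * 1e6 / (1000 * 9.81 * 264.2 * 0.85) = 54.7881 m^3/s


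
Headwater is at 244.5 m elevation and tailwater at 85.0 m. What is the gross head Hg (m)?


Hg = 244.5 - 85.0 = 159.5000 m


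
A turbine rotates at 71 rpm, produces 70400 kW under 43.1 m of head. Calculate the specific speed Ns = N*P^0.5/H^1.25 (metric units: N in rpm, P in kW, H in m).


Ns = 71 * 70400^0.5 / 43.1^1.25 = 170.5878


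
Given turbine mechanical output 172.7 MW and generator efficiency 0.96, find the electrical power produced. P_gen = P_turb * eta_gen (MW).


P_gen = 172.7 * 0.96 = 165.7920 MW


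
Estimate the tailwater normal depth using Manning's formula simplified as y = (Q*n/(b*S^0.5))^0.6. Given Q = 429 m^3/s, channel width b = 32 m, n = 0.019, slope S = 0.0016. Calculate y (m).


y = (429 * 0.019 / (32 * 0.0016^0.5))^0.6 = 3.0367 m


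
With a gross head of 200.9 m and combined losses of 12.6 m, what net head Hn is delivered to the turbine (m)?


Hn = 200.9 - 12.6 = 188.3000 m


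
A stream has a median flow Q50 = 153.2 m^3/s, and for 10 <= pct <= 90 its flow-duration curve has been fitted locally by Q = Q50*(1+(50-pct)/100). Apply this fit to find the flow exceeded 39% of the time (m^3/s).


Q = 153.2 * (1 + (50 - 39)/100) = 170.0520 m^3/s


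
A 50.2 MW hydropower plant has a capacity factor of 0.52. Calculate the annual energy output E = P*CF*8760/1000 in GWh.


E = 50.2 * 0.52 * 8760 / 1000 = 228.6710 GWh


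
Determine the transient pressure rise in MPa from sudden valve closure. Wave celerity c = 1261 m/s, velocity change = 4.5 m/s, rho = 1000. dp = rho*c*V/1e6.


dp = 1000 * 1261 * 4.5 / 1e6 = 5.6745 MPa


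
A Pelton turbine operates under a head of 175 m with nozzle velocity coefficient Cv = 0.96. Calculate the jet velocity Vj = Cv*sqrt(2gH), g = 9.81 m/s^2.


Vj = 0.96 * sqrt(2*9.81*175) = 56.2522 m/s


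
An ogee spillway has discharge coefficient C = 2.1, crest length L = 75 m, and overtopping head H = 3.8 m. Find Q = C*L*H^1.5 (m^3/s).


Q = 2.1 * 75 * 3.8^1.5 = 1166.6913 m^3/s


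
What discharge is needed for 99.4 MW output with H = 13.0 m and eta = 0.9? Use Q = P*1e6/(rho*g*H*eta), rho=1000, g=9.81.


Q = 99.4 * 1e6 / (1000 * 9.81 * 13.0 * 0.9) = 866.0272 m^3/s


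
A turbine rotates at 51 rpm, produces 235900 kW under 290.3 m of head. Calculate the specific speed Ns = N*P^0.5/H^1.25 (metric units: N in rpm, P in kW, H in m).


Ns = 51 * 235900^0.5 / 290.3^1.25 = 20.6717


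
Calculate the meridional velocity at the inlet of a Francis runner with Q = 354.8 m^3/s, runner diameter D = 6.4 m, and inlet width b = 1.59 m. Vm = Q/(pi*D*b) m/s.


Vm = 354.8 / (pi * 6.4 * 1.59) = 11.0983 m/s


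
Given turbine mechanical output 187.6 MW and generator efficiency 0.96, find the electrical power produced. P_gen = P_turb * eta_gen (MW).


P_gen = 187.6 * 0.96 = 180.0960 MW


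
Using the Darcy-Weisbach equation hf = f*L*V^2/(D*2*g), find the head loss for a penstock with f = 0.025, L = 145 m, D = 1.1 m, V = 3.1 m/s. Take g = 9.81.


hf = 0.025 * 145 * 3.1^2 / (1.1 * 2 * 9.81) = 1.6141 m


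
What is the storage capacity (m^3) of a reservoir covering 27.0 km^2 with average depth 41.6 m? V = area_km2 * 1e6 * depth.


V = 27.0 * 1e6 * 41.6 = 1.1232e+09 m^3


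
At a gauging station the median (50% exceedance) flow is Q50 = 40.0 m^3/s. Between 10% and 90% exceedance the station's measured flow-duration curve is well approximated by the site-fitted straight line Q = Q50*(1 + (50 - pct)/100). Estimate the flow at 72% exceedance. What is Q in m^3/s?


Q = 40.0 * (1 + (50 - 72)/100) = 31.2000 m^3/s


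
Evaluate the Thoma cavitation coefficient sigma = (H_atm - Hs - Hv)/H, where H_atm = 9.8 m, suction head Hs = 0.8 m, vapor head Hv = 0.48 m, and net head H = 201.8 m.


sigma = (9.8 - 0.8 - 0.48) / 201.8 = 0.0422


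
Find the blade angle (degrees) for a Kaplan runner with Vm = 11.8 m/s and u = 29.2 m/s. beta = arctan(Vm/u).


beta = arctan(11.8 / 29.2) = 22.0041 degrees


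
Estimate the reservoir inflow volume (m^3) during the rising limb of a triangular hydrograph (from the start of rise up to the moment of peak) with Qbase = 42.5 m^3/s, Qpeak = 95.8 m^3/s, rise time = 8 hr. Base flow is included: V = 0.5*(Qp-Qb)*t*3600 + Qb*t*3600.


V = 0.5*(95.8 - 42.5)*8*3600 + 42.5*8*3600 = 1.9915e+06 m^3


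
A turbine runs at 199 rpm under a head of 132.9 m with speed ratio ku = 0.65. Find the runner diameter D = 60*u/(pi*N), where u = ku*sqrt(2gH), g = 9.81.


u = 0.65 * sqrt(2*9.81*132.9) = 33.1914 m/s
D = 60 * 33.1914 / (pi * 199) = 3.1855 m


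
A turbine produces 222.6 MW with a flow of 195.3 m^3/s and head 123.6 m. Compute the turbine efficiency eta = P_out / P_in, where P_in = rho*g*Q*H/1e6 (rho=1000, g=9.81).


P_in = 1000 * 9.81 * 195.3 * 123.6 / 1e6 = 236.8044 MW
eta = 222.6 / 236.8044 = 0.9400


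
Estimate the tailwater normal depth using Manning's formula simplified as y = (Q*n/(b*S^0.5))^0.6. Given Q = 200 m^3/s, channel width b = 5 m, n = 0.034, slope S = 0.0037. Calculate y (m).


y = (200 * 0.034 / (5 * 0.0037^0.5))^0.6 = 6.4515 m


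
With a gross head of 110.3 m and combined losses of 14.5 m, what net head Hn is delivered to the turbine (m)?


Hn = 110.3 - 14.5 = 95.8000 m


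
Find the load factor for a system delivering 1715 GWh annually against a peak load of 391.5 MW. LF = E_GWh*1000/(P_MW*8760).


LF = 1715 * 1000 / (391.5 * 8760) = 0.5001


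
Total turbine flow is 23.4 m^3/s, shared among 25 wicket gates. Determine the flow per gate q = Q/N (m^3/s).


q = 23.4 / 25 = 0.9360 m^3/s


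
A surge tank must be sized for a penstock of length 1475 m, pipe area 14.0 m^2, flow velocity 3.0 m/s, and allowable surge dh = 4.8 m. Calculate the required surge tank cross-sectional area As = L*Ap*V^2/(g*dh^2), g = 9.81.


As = 1475 * 14.0 * 3.0^2 / (9.81 * 4.8^2) = 822.2636 m^2


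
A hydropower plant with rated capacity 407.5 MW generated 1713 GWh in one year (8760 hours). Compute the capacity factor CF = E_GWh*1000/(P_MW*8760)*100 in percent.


CF = 1713 * 1000 / (407.5 * 8760) * 100 = 47.9872 %


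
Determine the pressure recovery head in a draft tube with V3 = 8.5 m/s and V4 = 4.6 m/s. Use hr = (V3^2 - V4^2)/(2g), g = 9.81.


hr = (8.5^2 - 4.6^2) / (2*9.81) = 2.6040 m


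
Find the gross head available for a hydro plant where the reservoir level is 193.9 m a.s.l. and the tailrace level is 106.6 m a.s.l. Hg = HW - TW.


Hg = 193.9 - 106.6 = 87.3000 m


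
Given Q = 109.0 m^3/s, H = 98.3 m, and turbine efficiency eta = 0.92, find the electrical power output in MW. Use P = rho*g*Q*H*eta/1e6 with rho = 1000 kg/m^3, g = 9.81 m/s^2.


P = 1000 * 9.81 * 109.0 * 98.3 * 0.92 / 1e6 = 96.7023 MW


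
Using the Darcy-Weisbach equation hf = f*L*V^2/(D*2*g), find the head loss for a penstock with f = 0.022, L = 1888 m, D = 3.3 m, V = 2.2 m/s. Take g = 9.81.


hf = 0.022 * 1888 * 2.2^2 / (3.3 * 2 * 9.81) = 3.1050 m


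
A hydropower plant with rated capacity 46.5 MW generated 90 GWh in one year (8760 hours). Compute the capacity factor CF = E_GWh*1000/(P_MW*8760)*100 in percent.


CF = 90 * 1000 / (46.5 * 8760) * 100 = 22.0946 %


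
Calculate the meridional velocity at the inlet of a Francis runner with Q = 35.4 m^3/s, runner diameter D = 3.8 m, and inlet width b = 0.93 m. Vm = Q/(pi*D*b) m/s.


Vm = 35.4 / (pi * 3.8 * 0.93) = 3.1885 m/s


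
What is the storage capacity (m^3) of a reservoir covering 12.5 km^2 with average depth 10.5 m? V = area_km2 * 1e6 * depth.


V = 12.5 * 1e6 * 10.5 = 1.3125e+08 m^3


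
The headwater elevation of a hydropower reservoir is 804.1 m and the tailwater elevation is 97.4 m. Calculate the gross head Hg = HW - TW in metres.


Hg = 804.1 - 97.4 = 706.7000 m


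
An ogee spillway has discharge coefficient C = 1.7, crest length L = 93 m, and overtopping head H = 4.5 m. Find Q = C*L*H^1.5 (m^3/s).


Q = 1.7 * 93 * 4.5^1.5 = 1509.2134 m^3/s


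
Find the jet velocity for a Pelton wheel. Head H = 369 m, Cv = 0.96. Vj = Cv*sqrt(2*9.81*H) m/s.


Vj = 0.96 * sqrt(2*9.81*369) = 81.6834 m/s


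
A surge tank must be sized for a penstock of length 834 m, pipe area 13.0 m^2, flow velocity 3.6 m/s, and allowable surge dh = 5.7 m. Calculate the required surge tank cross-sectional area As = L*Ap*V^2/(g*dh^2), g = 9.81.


As = 834 * 13.0 * 3.6^2 / (9.81 * 5.7^2) = 440.8549 m^2


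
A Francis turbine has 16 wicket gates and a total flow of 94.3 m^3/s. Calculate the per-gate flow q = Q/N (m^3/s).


q = 94.3 / 16 = 5.8937 m^3/s


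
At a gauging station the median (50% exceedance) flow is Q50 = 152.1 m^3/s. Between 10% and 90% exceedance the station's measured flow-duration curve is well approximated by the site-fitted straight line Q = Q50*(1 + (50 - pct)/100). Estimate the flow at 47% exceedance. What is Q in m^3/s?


Q = 152.1 * (1 + (50 - 47)/100) = 156.6630 m^3/s


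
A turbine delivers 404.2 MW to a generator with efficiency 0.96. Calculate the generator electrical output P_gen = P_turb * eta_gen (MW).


P_gen = 404.2 * 0.96 = 388.0320 MW


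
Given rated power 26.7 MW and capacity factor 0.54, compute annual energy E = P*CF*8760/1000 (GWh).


E = 26.7 * 0.54 * 8760 / 1000 = 126.3017 GWh


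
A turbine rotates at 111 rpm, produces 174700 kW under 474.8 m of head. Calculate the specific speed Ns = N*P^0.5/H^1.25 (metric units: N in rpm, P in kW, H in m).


Ns = 111 * 174700^0.5 / 474.8^1.25 = 20.9330


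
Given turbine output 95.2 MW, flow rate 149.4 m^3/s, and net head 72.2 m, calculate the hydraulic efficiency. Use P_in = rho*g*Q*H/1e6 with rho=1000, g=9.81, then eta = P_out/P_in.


P_in = 1000 * 9.81 * 149.4 * 72.2 / 1e6 = 105.8173 MW
eta = 95.2 / 105.8173 = 0.8997


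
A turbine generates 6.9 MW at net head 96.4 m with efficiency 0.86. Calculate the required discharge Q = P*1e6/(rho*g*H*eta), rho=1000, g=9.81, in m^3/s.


Q = 6.9 * 1e6 / (1000 * 9.81 * 96.4 * 0.86) = 8.4841 m^3/s


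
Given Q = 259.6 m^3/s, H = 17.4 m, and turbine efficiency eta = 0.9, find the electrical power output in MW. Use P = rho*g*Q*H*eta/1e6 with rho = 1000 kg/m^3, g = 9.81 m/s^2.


P = 1000 * 9.81 * 259.6 * 17.4 * 0.9 / 1e6 = 39.8809 MW


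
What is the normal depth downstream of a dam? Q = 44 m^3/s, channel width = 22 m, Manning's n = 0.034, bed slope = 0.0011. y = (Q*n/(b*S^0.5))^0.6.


y = (44 * 0.034 / (22 * 0.0011^0.5))^0.6 = 1.5385 m


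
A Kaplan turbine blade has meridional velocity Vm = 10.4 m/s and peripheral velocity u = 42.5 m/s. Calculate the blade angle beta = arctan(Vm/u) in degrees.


beta = arctan(10.4 / 42.5) = 13.7504 degrees


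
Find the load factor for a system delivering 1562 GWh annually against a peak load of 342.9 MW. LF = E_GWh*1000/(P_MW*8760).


LF = 1562 * 1000 / (342.9 * 8760) = 0.5200


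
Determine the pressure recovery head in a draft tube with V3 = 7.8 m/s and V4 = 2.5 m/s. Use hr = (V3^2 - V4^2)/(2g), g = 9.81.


hr = (7.8^2 - 2.5^2) / (2*9.81) = 2.7824 m


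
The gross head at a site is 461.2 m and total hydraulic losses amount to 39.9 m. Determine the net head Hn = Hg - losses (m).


Hn = 461.2 - 39.9 = 421.3000 m


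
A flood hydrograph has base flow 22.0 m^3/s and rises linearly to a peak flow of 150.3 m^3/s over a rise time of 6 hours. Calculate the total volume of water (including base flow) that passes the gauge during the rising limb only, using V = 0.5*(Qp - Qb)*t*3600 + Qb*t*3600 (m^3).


V = 0.5*(150.3 - 22.0)*6*3600 + 22.0*6*3600 = 1.8608e+06 m^3


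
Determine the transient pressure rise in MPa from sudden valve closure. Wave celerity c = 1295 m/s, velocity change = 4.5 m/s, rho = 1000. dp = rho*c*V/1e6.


dp = 1000 * 1295 * 4.5 / 1e6 = 5.8275 MPa


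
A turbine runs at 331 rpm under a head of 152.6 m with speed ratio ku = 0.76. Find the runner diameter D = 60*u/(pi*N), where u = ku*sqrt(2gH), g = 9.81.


u = 0.76 * sqrt(2*9.81*152.6) = 41.5853 m/s
D = 60 * 41.5853 / (pi * 331) = 2.3995 m


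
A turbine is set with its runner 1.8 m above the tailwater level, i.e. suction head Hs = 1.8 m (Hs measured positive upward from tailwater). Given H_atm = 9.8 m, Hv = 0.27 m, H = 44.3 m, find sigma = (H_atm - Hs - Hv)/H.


sigma = (9.8 - 1.8 - 0.27) / 44.3 = 0.1745


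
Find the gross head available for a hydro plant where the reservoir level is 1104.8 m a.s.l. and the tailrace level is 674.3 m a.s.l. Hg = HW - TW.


Hg = 1104.8 - 674.3 = 430.5000 m


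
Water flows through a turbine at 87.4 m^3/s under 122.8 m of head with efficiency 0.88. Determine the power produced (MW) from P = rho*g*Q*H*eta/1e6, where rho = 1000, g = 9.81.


P = 1000 * 9.81 * 87.4 * 122.8 * 0.88 / 1e6 = 92.6534 MW


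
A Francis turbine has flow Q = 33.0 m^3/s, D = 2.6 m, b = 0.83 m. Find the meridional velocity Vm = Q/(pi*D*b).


Vm = 33.0 / (pi * 2.6 * 0.83) = 4.8676 m/s


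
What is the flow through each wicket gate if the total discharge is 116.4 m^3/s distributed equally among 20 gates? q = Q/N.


q = 116.4 / 20 = 5.8200 m^3/s


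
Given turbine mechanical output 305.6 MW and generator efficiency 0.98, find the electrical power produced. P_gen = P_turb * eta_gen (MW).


P_gen = 305.6 * 0.98 = 299.4880 MW


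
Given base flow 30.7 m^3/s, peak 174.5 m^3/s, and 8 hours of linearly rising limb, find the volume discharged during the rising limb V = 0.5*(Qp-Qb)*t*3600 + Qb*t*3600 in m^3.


V = 0.5*(174.5 - 30.7)*8*3600 + 30.7*8*3600 = 2.9549e+06 m^3


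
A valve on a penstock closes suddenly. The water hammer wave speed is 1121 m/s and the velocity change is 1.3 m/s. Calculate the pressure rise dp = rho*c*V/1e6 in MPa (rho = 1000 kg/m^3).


dp = 1000 * 1121 * 1.3 / 1e6 = 1.4573 MPa


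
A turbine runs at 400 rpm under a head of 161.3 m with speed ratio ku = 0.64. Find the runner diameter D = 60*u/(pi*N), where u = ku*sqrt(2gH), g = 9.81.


u = 0.64 * sqrt(2*9.81*161.3) = 36.0037 m/s
D = 60 * 36.0037 / (pi * 400) = 1.7190 m


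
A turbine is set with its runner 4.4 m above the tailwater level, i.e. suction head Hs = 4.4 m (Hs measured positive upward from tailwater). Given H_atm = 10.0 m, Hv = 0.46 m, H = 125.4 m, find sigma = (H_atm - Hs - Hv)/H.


sigma = (10.0 - 4.4 - 0.46) / 125.4 = 0.0410


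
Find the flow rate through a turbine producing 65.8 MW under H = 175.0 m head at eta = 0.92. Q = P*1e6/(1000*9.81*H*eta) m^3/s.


Q = 65.8 * 1e6 / (1000 * 9.81 * 175.0 * 0.92) = 41.6611 m^3/s


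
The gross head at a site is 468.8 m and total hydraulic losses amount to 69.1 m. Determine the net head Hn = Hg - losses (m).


Hn = 468.8 - 69.1 = 399.7000 m


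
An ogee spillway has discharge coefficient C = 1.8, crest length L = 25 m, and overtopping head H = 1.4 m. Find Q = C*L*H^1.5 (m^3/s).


Q = 1.8 * 25 * 1.4^1.5 = 74.5426 m^3/s


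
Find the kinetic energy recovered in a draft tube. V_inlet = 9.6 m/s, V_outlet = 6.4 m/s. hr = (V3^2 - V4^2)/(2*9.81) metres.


hr = (9.6^2 - 6.4^2) / (2*9.81) = 2.6096 m


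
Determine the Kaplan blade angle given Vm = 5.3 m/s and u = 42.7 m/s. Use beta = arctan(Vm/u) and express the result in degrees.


beta = arctan(5.3 / 42.7) = 7.0755 degrees


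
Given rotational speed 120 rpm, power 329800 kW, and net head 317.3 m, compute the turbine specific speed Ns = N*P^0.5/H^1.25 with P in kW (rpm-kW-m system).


Ns = 120 * 329800^0.5 / 317.3^1.25 = 51.4599


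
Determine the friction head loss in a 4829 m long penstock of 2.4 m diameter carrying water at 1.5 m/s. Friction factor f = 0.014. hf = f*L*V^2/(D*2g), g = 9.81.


hf = 0.014 * 4829 * 1.5^2 / (2.4 * 2 * 9.81) = 3.2304 m


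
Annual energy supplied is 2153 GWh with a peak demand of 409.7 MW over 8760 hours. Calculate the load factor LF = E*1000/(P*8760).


LF = 2153 * 1000 / (409.7 * 8760) = 0.5999


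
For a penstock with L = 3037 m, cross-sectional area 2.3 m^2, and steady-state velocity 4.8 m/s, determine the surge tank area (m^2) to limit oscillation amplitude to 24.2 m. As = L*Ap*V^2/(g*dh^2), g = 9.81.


As = 3037 * 2.3 * 4.8^2 / (9.81 * 24.2^2) = 28.0127 m^2


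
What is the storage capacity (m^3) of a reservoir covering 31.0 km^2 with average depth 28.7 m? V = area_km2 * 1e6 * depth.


V = 31.0 * 1e6 * 28.7 = 8.8970e+08 m^3


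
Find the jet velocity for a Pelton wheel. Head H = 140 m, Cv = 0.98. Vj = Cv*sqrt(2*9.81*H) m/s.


Vj = 0.98 * sqrt(2*9.81*140) = 51.3617 m/s


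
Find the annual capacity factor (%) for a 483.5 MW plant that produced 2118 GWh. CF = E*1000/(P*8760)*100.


CF = 2118 * 1000 / (483.5 * 8760) * 100 = 50.0064 %


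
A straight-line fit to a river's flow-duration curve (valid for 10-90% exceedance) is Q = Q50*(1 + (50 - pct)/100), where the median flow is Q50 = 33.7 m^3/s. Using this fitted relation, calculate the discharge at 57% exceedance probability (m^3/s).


Q = 33.7 * (1 + (50 - 57)/100) = 31.3410 m^3/s


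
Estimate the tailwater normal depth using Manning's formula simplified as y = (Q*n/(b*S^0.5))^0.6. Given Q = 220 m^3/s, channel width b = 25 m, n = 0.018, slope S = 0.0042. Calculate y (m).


y = (220 * 0.018 / (25 * 0.0042^0.5))^0.6 = 1.7095 m


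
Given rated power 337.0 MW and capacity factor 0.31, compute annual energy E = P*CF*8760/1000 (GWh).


E = 337.0 * 0.31 * 8760 / 1000 = 915.1572 GWh


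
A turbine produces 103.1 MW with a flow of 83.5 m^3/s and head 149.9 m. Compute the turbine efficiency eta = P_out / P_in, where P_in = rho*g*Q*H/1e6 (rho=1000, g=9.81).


P_in = 1000 * 9.81 * 83.5 * 149.9 / 1e6 = 122.7883 MW
eta = 103.1 / 122.7883 = 0.8397


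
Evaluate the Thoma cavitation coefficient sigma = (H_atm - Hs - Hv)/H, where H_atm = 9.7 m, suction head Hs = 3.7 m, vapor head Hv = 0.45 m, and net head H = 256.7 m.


sigma = (9.7 - 3.7 - 0.45) / 256.7 = 0.0216


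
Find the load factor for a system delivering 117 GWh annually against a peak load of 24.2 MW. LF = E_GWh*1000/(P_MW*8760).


LF = 117 * 1000 / (24.2 * 8760) = 0.5519


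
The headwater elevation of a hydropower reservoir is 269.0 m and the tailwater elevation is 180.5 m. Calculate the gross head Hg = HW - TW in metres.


Hg = 269.0 - 180.5 = 88.5000 m


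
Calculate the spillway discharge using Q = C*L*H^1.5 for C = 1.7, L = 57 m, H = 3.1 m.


Q = 1.7 * 57 * 3.1^1.5 = 528.8912 m^3/s


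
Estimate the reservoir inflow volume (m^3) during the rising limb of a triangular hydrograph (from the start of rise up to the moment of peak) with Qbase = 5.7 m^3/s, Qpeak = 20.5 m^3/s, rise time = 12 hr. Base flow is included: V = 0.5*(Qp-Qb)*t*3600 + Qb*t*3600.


V = 0.5*(20.5 - 5.7)*12*3600 + 5.7*12*3600 = 565920.0000 m^3


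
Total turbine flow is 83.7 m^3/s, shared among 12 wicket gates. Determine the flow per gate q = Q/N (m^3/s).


q = 83.7 / 12 = 6.9750 m^3/s


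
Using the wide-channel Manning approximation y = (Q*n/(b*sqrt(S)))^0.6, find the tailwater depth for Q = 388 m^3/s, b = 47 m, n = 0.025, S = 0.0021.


y = (388 * 0.025 / (47 * 0.0021^0.5))^0.6 = 2.4668 m


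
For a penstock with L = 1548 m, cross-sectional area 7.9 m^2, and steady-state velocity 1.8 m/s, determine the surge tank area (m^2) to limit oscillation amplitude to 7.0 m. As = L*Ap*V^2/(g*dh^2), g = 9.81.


As = 1548 * 7.9 * 1.8^2 / (9.81 * 7.0^2) = 82.4286 m^2


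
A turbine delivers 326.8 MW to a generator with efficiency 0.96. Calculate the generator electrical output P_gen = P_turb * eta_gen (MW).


P_gen = 326.8 * 0.96 = 313.7280 MW


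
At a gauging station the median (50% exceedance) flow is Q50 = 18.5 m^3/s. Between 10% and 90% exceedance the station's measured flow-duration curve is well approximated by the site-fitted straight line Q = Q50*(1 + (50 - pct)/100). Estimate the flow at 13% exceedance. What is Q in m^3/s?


Q = 18.5 * (1 + (50 - 13)/100) = 25.3450 m^3/s


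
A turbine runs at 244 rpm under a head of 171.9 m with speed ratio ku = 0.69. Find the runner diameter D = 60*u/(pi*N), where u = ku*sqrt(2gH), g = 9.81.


u = 0.69 * sqrt(2*9.81*171.9) = 40.0716 m/s
D = 60 * 40.0716 / (pi * 244) = 3.1365 m


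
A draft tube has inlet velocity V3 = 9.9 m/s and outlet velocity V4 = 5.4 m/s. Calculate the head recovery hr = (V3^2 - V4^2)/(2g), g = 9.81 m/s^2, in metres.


hr = (9.9^2 - 5.4^2) / (2*9.81) = 3.5092 m


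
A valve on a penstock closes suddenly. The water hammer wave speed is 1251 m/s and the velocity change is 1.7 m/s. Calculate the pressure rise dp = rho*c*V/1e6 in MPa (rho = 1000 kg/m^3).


dp = 1000 * 1251 * 1.7 / 1e6 = 2.1267 MPa


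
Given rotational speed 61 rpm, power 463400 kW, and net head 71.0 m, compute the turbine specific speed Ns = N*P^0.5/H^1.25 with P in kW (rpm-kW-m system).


Ns = 61 * 463400^0.5 / 71.0^1.25 = 201.4814


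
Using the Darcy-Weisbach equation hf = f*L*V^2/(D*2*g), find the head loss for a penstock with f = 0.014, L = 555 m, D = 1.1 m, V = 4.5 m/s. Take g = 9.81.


hf = 0.014 * 555 * 4.5^2 / (1.1 * 2 * 9.81) = 7.2905 m


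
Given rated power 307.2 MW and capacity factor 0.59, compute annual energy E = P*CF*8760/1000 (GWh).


E = 307.2 * 0.59 * 8760 / 1000 = 1587.7325 GWh


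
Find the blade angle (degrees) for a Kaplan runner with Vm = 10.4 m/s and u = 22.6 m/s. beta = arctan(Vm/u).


beta = arctan(10.4 / 22.6) = 24.7108 degrees


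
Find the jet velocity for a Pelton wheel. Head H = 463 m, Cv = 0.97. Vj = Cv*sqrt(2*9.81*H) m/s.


Vj = 0.97 * sqrt(2*9.81*463) = 92.4510 m/s


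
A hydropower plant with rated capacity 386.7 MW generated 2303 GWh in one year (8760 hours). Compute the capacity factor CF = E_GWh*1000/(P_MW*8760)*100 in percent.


CF = 2303 * 1000 / (386.7 * 8760) * 100 = 67.9854 %


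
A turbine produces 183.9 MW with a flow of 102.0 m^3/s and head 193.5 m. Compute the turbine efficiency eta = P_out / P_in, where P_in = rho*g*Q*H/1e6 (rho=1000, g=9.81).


P_in = 1000 * 9.81 * 102.0 * 193.5 / 1e6 = 193.6200 MW
eta = 183.9 / 193.6200 = 0.9498


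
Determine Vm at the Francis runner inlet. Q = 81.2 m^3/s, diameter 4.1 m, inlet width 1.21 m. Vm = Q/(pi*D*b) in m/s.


Vm = 81.2 / (pi * 4.1 * 1.21) = 5.2100 m/s


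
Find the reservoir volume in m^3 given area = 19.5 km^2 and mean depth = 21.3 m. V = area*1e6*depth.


V = 19.5 * 1e6 * 21.3 = 4.1535e+08 m^3


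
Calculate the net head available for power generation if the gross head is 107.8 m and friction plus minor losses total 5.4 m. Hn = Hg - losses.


Hn = 107.8 - 5.4 = 102.4000 m


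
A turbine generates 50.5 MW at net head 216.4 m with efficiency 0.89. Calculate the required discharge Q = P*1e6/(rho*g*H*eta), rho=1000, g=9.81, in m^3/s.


Q = 50.5 * 1e6 / (1000 * 9.81 * 216.4 * 0.89) = 26.7285 m^3/s


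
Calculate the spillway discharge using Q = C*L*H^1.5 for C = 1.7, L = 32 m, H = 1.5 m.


Q = 1.7 * 32 * 1.5^1.5 = 99.9392 m^3/s


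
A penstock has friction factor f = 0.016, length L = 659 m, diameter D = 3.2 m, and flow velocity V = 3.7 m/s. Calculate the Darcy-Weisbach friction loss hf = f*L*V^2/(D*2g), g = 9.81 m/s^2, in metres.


hf = 0.016 * 659 * 3.7^2 / (3.2 * 2 * 9.81) = 2.2991 m


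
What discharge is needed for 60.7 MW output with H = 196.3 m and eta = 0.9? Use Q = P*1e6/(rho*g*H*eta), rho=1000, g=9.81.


Q = 60.7 * 1e6 / (1000 * 9.81 * 196.3 * 0.9) = 35.0233 m^3/s


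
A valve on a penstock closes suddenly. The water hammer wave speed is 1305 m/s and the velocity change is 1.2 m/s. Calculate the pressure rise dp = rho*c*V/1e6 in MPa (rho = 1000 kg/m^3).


dp = 1000 * 1305 * 1.2 / 1e6 = 1.5660 MPa


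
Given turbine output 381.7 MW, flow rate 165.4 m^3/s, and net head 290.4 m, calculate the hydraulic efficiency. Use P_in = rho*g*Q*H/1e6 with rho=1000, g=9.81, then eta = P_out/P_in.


P_in = 1000 * 9.81 * 165.4 * 290.4 / 1e6 = 471.1955 MW
eta = 381.7 / 471.1955 = 0.8101


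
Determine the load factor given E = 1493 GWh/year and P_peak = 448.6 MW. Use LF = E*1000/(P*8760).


LF = 1493 * 1000 / (448.6 * 8760) = 0.3799


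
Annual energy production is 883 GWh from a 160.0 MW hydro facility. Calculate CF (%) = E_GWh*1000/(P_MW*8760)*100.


CF = 883 * 1000 / (160.0 * 8760) * 100 = 62.9994 %


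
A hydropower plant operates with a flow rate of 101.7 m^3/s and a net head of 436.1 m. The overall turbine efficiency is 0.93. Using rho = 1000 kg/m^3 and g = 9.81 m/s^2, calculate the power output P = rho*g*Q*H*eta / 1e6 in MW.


P = 1000 * 9.81 * 101.7 * 436.1 * 0.93 / 1e6 = 404.6309 MW


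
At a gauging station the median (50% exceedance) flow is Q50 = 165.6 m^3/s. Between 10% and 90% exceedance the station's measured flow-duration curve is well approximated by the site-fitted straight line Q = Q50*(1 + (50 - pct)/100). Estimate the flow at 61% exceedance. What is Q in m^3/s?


Q = 165.6 * (1 + (50 - 61)/100) = 147.3840 m^3/s


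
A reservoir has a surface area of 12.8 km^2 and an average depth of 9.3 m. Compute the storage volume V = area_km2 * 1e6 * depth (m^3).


V = 12.8 * 1e6 * 9.3 = 1.1904e+08 m^3


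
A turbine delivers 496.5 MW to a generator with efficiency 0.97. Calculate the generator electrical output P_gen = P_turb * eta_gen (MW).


P_gen = 496.5 * 0.97 = 481.6050 MW


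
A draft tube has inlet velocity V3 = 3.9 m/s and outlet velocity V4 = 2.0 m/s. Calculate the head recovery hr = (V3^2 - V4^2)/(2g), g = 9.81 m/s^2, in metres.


hr = (3.9^2 - 2.0^2) / (2*9.81) = 0.5714 m


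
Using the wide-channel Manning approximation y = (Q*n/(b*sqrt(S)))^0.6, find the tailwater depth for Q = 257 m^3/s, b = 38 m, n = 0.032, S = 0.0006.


y = (257 * 0.032 / (38 * 0.0006^0.5))^0.6 = 3.6960 m


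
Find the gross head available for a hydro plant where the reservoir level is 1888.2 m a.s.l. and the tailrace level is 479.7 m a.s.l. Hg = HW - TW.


Hg = 1888.2 - 479.7 = 1408.5000 m


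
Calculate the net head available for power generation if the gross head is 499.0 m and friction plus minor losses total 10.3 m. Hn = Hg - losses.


Hn = 499.0 - 10.3 = 488.7000 m


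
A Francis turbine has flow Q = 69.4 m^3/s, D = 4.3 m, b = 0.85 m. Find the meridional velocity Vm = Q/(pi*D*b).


Vm = 69.4 / (pi * 4.3 * 0.85) = 6.0440 m/s


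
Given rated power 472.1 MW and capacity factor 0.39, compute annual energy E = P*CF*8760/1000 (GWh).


E = 472.1 * 0.39 * 8760 / 1000 = 1612.8824 GWh


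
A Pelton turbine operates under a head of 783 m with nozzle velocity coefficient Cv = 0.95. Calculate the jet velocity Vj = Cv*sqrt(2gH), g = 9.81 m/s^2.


Vj = 0.95 * sqrt(2*9.81*783) = 117.7481 m/s


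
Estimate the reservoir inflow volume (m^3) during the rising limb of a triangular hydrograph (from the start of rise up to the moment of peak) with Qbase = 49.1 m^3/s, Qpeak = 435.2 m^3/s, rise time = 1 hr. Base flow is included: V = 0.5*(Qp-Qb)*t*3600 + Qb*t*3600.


V = 0.5*(435.2 - 49.1)*1*3600 + 49.1*1*3600 = 871740.0000 m^3


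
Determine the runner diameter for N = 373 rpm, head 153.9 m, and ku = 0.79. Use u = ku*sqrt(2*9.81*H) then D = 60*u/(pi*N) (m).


u = 0.79 * sqrt(2*9.81*153.9) = 43.4106 m/s
D = 60 * 43.4106 / (pi * 373) = 2.2227 m


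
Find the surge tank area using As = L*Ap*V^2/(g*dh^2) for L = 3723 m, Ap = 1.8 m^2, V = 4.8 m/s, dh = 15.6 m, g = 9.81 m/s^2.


As = 3723 * 1.8 * 4.8^2 / (9.81 * 15.6^2) = 64.6740 m^2


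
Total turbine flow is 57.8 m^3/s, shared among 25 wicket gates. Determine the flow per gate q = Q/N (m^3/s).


q = 57.8 / 25 = 2.3120 m^3/s


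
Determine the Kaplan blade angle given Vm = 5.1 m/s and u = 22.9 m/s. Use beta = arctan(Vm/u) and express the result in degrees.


beta = arctan(5.1 / 22.9) = 12.5553 degrees


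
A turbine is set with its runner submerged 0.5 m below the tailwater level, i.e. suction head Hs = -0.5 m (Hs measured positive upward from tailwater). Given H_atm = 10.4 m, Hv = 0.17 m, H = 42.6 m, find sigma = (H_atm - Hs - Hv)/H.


sigma = (10.4 - (-0.5) - 0.17) / 42.6 = 0.2519
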